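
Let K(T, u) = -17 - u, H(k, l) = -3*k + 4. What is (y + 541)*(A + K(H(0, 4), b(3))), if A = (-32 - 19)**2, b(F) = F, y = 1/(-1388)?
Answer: 1938090967/1388 ≈ 1.3963e+6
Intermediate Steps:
y = -1/1388 ≈ -0.00072046
H(k, l) = 4 - 3*k
A = 2601 (A = (-51)**2 = 2601)
(y + 541)*(A + K(H(0, 4), b(3))) = (-1/1388 + 541)*(2601 + (-17 - 1*3)) = 750907*(2601 + (-17 - 3))/1388 = 750907*(2601 - 20)/1388 = (750907/1388)*2581 = 1938090967/1388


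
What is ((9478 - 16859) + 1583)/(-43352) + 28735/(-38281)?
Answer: -511883241/829778956 ≈ -0.61689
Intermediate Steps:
((9478 - 16859) + 1583)/(-43352) + 28735/(-38281) = (-7381 + 1583)*(-1/43352) + 28735*(-1/38281) = -5798*(-1/43352) - 28735/38281 = 2899/21676 - 28735/38281 = -511883241/829778956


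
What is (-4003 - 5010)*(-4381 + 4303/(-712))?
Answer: 28152781475/712 ≈ 3.9540e+7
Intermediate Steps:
(-4003 - 5010)*(-4381 + 4303/(-712)) = -9013*(-4381 + 4303*(-1/712)) = -9013*(-4381 - 4303/712) = -9013*(-3123575/712) = 28152781475/712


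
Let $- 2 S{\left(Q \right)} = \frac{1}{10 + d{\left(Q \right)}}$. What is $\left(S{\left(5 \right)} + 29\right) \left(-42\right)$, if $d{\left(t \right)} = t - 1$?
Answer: $- \frac{2433}{2} \approx -1216.5$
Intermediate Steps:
$d{\left(t \right)} = -1 + t$
$S{\left(Q \right)} = - \frac{1}{2 \left(9 + Q\right)}$ ($S{\left(Q \right)} = - \frac{1}{2 \left(10 + \left(-1 + Q\right)\right)} = - \frac{1}{2 \left(9 + Q\right)}$)
$\left(S{\left(5 \right)} + 29\right) \left(-42\right) = \left(- \frac{1}{18 + 2 \cdot 5} + 29\right) \left(-42\right) = \left(- \frac{1}{18 + 10} + 29\right) \left(-42\right) = \left(- \frac{1}{28} + 29\right) \left(-42\right) = \frac{811}{28} \left(-42\right) = - \frac{2433}{2}$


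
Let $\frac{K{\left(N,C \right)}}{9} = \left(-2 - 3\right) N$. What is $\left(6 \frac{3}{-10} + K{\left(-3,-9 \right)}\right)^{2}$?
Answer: $\frac{443556}{25} \approx 17742.0$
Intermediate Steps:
$K{\left(N,C \right)} = - 45 N$ ($K{\left(N,C \right)} = 9 \left(-2 - 3\right) N = 9 \left(- 5 N\right) = - 45 N$)
$\left(6 \frac{3}{-10} + K{\left(-3,-9 \right)}\right)^{2} = \left(6 \frac{3}{-10} - -135\right)^{2} = \left(6 \cdot 3 \left(- \frac{1}{10}\right) + 135\right)^{2} = \left(6 \left(- \frac{3}{10}\right) + 135\right)^{2} = \left(- \frac{9}{5} + 135\right)^{2} = \left(\frac{666}{5}\right)^{2} = \frac{443556}{25}$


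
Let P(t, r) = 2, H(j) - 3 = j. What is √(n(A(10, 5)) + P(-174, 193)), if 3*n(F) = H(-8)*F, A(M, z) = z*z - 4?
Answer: I*√33 ≈ 5.7446*I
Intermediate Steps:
H(j) = 3 + j
A(M, z) = -4 + z² (A(M, z) = z² - 4 = -4 + z²)
n(F) = -5*F/3 (n(F) = ((3 - 8)*F)/3 = (-5*F)/3 = -5*F/3)
√(n(A(10, 5)) + P(-174, 193)) = √(-5*(-4 + 5²)/3 + 2) = √(-5*(-4 + 25)/3 + 2) = √(-5/3*21 + 2) = √(-35 + 2) = √(-33) = I*√33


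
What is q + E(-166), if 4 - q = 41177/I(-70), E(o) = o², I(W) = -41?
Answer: 1171137/41 ≈ 28564.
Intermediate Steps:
q = 41341/41 (q = 4 - 41177/(-41) = 4 - 41177*(-1)/41 = 4 - 1*(-41177/41) = 4 + 41177/41 = 41341/41 ≈ 1008.3)
q + E(-166) = 41341/41 + (-166)² = 41341/41 + 27556 = 1171137/41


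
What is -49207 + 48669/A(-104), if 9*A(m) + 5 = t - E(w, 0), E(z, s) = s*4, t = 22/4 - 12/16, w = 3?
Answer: -1801291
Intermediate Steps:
t = 19/4 (t = 22*(¼) - 12*1/16 = 11/2 - ¾ = 19/4 ≈ 4.7500)
E(z, s) = 4*s
A(m) = -1/36 (A(m) = -5/9 + (19/4 - 4*0)/9 = -5/9 + (19/4 - 1*0)/9 = -5/9 + (19/4 + 0)/9 = -5/9 + (⅑)*(19/4) = -5/9 + 19/36 = -1/36)
-49207 + 48669/A(-104) = -49207 + 48669/(-1/36) = -49207 + 48669*(-36) = -49207 - 1752084 = -1801291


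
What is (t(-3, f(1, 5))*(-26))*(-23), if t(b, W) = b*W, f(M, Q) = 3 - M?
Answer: -3588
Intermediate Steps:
t(b, W) = W*b
(t(-3, f(1, 5))*(-26))*(-23) = (((3 - 1*1)*(-3))*(-26))*(-23) = (((3 - 1)*(-3))*(-26))*(-23) = ((2*(-3))*(-26))*(-23) = -6*(-26)*(-23) = 156*(-23) = -3588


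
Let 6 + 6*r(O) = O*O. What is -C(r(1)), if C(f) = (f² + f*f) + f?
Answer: -5/9 ≈ -0.55556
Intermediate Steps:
r(O) = -1 + O²/6 (r(O) = -1 + (O*O)/6 = -1 + O²/6)
C(f) = f + 2*f² (C(f) = (f² + f²) + f = 2*f² + f = f + 2*f²)
-C(r(1)) = -(-1 + (⅙)*1²)*(1 + 2*(-1 + (⅙)*1²)) = -(-1 + (⅙)*1)*(1 + 2*(-1 + (⅙)*1)) = -(-1 + ⅙)*(1 + 2*(-1 + ⅙)) = -(-5)*(1 + 2*(-⅚))/6 = -(-5)*(1 - 5/3)/6 = -(-5)*(-2)/(6*3) = -1*5/9 = -5/9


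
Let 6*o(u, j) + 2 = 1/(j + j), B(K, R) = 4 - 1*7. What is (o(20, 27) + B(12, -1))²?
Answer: 1164241/104976 ≈ 11.091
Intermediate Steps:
B(K, R) = -3 (B(K, R) = 4 - 7 = -3)
o(u, j) = -⅓ + 1/(12*j) (o(u, j) = -⅓ + 1/(6*(j + j)) = -⅓ + 1/(6*((2*j))) = -⅓ + (1/(2*j))/6 = -⅓ + 1/(12*j))
(o(20, 27) + B(12, -1))² = ((1/12)*(1 - 4*27)/27 - 3)² = ((1/12)*(1/27)*(1 - 108) - 3)² = ((1/12)*(1/27)*(-107) - 3)² = (-107/324 - 3)² = (-1079/324)² = 1164241/104976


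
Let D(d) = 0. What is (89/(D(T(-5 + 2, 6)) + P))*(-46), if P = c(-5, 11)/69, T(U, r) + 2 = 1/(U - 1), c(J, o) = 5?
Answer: -282486/5 ≈ -56497.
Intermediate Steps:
T(U, r) = -2 + 1/(-1 + U) (T(U, r) = -2 + 1/(U - 1) = -2 + 1/(-1 + U))
P = 5/69 ≈ 0.072464
(89/(D(T(-5 + 2, 6)) + P))*(-46) = (89/(0 + 5/69))*(-46) = (89/(5/69))*(-46) = (89*(69/5))*(-46) = (6141/5)*(-46) = -282486/5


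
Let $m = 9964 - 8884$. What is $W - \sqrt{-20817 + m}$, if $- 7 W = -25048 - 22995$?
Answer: $\frac{48043}{7} - 3 i \sqrt{2193} \approx 6863.3 - 140.49 i$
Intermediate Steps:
$m = 1080$ ($m = 9964 - 8884 = 1080$)
$W = \frac{48043}{7}$ ($W = - \frac{-25048 - 22995}{7} = \left(- \frac{1}{7}\right) \left(-48043\right) = \frac{48043}{7} \approx 6863.3$)
$W - \sqrt{-20817 + m} = \frac{48043}{7} - \sqrt{-20817 + 1080} = \frac{48043}{7} - \sqrt{-19737} = \frac{48043}{7} - 3 i \sqrt{2193}$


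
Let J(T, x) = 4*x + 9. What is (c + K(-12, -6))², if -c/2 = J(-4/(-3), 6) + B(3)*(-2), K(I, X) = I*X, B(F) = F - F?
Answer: 36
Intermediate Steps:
J(T, x) = 9 + 4*x
B(F) = 0
c = -66 (c = -2*((9 + 4*6) + 0*(-2)) = -2*((9 + 24) + 0) = -2*(33 + 0) = -2*33 = -66)
(c + K(-12, -6))² = (-66 - 12*(-6))² = (-66 + 72)² = 6² = 36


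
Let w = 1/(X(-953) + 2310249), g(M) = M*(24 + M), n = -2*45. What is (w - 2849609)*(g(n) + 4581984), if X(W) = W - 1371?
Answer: -30173325681901811376/2307925 ≈ -1.3074e+13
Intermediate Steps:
n = -90
X(W) = -1371 + W
w = 1/2307925 (w = 1/((-1371 - 953) + 2310249) = 1/(-2324 + 2310249) = 1/2307925 ≈ 4.3329e-7)
(w - 2849609)*(g(n) + 4581984) = (1/2307925 - 2849609)*(-90*(24 - 90) + 4581984) = -6576683851324*(-90*(-66) + 4581984)/2307925 = -6576683851324*(5940 + 4581984)/2307925 = -6576683851324/2307925*4587924 = -30173325681901811376/2307925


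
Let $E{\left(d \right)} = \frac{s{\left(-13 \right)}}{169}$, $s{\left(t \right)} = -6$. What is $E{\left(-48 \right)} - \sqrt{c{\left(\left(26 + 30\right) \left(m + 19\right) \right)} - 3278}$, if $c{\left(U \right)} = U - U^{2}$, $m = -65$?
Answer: $- \frac{6}{169} - i \sqrt{6641630} \approx -0.035503 - 2577.1 i$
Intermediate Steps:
$E{\left(d \right)} = - \frac{6}{169}$
$E{\left(-48 \right)} - \sqrt{c{\left(\left(26 + 30\right) \left(m + 19\right) \right)} - 3278} = - \frac{6}{169} - \sqrt{\left(26 + 30\right) \left(-65 + 19\right) \left(1 - \left(26 + 30\right) \left(-65 + 19\right)\right) - 3278} = - \frac{6}{169} - \sqrt{56 \left(-46\right) \left(1 - 56 \left(-46\right)\right) - 3278} = - \frac{6}{169} - \sqrt{- 2576 \left(1 - -2576\right) - 3278} = - \frac{6}{169} - \sqrt{- 2576 \left(1 + 2576\right) - 3278} = - \frac{6}{169} - \sqrt{\left(-2576\right) 2577 - 3278} = - \frac{6}{169} - \sqrt{-6638352 - 3278} = - \frac{6}{169} - \sqrt{-6641630} = - \frac{6}{169} - i \sqrt{6641630}$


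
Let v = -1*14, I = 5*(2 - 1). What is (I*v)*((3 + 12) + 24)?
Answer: -2730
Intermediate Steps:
I = 5 (I = 5*1 = 5)
v = -14
(I*v)*((3 + 12) + 24) = (5*(-14))*((3 + 12) + 24) = -70*(15 + 24) = -70*39 = -2730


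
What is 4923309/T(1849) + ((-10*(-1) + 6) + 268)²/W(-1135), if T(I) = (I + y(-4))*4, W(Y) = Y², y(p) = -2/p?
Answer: 2114308809871/3176762850 ≈ 665.55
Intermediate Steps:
T(I) = 2 + 4*I (T(I) = (I - 2/(-4))*4 = (I - 2*(-¼))*4 = (I + ½)*4 = (½ + I)*4 = 2 + 4*I)
4923309/T(1849) + ((-10*(-1) + 6) + 268)²/W(-1135) = 4923309/(2 + 4*1849) + ((-10*(-1) + 6) + 268)²/((-1135)²) = 4923309/(2 + 7396) + ((10 + 6) + 268)²/1288225 = 4923309/7398 + (16 + 268)²*(1/1288225) = 4923309*(1/7398) + 284²*(1/1288225) = 1641103/2466 + 80656*(1/1288225) = 1641103/2466 + 80656/1288225 = 2114308809871/3176762850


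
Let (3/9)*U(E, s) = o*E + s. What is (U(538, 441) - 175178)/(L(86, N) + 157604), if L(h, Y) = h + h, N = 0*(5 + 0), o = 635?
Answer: 851035/157776 ≈ 5.3939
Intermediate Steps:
U(E, s) = 3*s + 1905*E (U(E, s) = 3*(635*E + s) = 3*(s + 635*E) = 3*s + 1905*E)
N = 0 (N = 0*5 = 0)
L(h, Y) = 2*h
(U(538, 441) - 175178)/(L(86, N) + 157604) = ((3*441 + 1905*538) - 175178)/(2*86 + 157604) = ((1323 + 1024890) - 175178)/(172 + 157604) = (1026213 - 175178)/157776 = 851035*(1/157776) = 851035/157776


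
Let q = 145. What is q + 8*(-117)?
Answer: -791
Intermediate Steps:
q + 8*(-117) = 145 + 8*(-117) = 145 - 936 = -791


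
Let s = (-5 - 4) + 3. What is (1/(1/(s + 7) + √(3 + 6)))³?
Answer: 1/64 ≈ 0.015625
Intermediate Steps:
s = -6 (s = -9 + 3 = -6)
(1/(1/(s + 7) + √(3 + 6)))³ = (1/(1/(-6 + 7) + √(3 + 6)))³ = (1/(1/1 + √9))³ = (1/(1 + 3))³ = (1/4)³ = (¼)³ = 1/64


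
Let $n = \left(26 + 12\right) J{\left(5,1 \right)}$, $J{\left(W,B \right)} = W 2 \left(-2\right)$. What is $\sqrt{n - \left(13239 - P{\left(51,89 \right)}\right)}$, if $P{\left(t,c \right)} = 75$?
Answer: $118 i \approx 118.0 i$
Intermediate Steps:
$J{\left(W,B \right)} = - 4 W$ ($J{\left(W,B \right)} = 2 W \left(-2\right) = - 4 W$)
$n = -760$ ($n = \left(26 + 12\right) \left(\left(-4\right) 5\right) = 38 \left(-20\right) = -760$)
$\sqrt{n - \left(13239 - P{\left(51,89 \right)}\right)} = \sqrt{-760 - \left(13239 - 75\right)} = \sqrt{-760 - 13164} = \sqrt{-13924} = 118 i$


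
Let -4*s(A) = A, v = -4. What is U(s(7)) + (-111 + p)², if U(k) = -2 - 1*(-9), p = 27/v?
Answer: 221953/16 ≈ 13872.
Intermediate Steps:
s(A) = -A/4
p = -27/4 (p = 27/(-4) = 27*(-¼) = -27/4 ≈ -6.7500)
U(k) = 7 (U(k) = -2 + 9 = 7)
U(s(7)) + (-111 + p)² = 7 + (-111 - 27/4)² = 7 + (-471/4)² = 7 + 221841/16 = 221953/16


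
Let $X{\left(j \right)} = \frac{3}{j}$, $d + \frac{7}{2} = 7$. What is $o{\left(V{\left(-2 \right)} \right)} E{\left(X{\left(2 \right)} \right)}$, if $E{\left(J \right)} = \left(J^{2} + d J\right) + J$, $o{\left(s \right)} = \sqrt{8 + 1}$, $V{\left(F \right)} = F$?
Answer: $27$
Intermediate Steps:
$d = \frac{7}{2}$ ($d = - \frac{7}{2} + 7 = \frac{7}{2} \approx 3.5$)
$o{\left(s \right)} = 3$ ($o{\left(s \right)} = \sqrt{9} = 3$)
$E{\left(J \right)} = J^{2} + \frac{9 J}{2}$ ($E{\left(J \right)} = \left(J^{2} + \frac{7 J}{2}\right) + J = J^{2} + \frac{9 J}{2}$)
$o{\left(V{\left(-2 \right)} \right)} E{\left(X{\left(2 \right)} \right)} = 3 \frac{\frac{3}{2} \left(9 + 2 \cdot \frac{3}{2}\right)}{2} = 3 \frac{3 \cdot \frac{1}{2} \left(9 + 2 \cdot 3 \cdot \frac{1}{2}\right)}{2} = 3 \cdot \frac{1}{2} \cdot \frac{3}{2} \left(9 + 2 \cdot \frac{3}{2}\right) = 3 \cdot \frac{1}{2} \cdot \frac{3}{2} \left(9 + 3\right) = 3 \cdot \frac{1}{2} \cdot \frac{3}{2} \cdot 12 = 3 \cdot 9 = 27$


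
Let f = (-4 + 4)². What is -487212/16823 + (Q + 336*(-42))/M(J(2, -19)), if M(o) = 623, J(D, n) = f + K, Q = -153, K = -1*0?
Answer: -543513171/10480729 ≈ -51.858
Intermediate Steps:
K = 0
f = 0 (f = 0² = 0)
J(D, n) = 0 (J(D, n) = 0 + 0 = 0)
-487212/16823 + (Q + 336*(-42))/M(J(2, -19)) = -487212/16823 + (-153 + 336*(-42))/623 = -487212*1/16823 + (-153 - 14112)*(1/623) = -487212/16823 - 14265*1/623 = -487212/16823 - 14265/623 = -543513171/10480729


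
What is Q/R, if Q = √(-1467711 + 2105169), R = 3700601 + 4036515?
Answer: √637458/7737116 ≈ 0.00010319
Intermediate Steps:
R = 7737116
Q = √637458 ≈ 798.41
Q/R = √637458/7737116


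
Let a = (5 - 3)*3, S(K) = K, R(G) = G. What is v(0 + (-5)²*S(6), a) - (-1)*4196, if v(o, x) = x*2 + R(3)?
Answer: 4211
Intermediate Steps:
a = 6 (a = 2*3 = 6)
v(o, x) = 3 + 2*x (v(o, x) = x*2 + 3 = 2*x + 3 = 3 + 2*x)
v(0 + (-5)²*S(6), a) - (-1)*4196 = (3 + 2*6) - (-1)*4196 = (3 + 12) - 1*(-4196) = 15 + 4196 = 4211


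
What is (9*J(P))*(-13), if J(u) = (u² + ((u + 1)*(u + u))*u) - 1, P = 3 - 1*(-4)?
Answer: -97344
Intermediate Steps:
P = 7 (P = 3 + 4 = 7)
J(u) = -1 + u² + 2*u²*(1 + u) (J(u) = (u² + ((1 + u)*(2*u))*u) - 1 = (u² + (2*u*(1 + u))*u) - 1 = (u² + 2*u²*(1 + u)) - 1 = -1 + u² + 2*u²*(1 + u))
(9*J(P))*(-13) = (9*(-1 + 2*7³ + 3*7²))*(-13) = (9*(-1 + 2*343 + 3*49))*(-13) = (9*(-1 + 686 + 147))*(-13) = (9*832)*(-13) = 7488*(-13) = -97344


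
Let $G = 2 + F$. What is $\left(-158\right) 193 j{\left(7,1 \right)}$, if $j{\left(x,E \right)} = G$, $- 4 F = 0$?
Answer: $-60988$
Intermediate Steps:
$F = 0$ ($F = \left(- \frac{1}{4}\right) 0 = 0$)
$G = 2$ ($G = 2 + 0 = 2$)
$j{\left(x,E \right)} = 2$
$\left(-158\right) 193 j{\left(7,1 \right)} = \left(-158\right) 193 \cdot 2 = \left(-30494\right) 2 = -60988$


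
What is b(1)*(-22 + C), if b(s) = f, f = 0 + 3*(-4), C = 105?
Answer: -996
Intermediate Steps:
f = -12 (f = 0 - 12 = -12)
b(s) = -12
b(1)*(-22 + C) = -12*(-22 + 105) = -12*83 = -996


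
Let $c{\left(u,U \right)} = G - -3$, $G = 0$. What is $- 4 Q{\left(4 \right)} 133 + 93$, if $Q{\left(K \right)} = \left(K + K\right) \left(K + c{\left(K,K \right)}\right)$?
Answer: $-29699$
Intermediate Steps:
$c{\left(u,U \right)} = 3$ ($c{\left(u,U \right)} = 0 - -3 = 0 + 3 = 3$)
$Q{\left(K \right)} = 2 K \left(3 + K\right)$ ($Q{\left(K \right)} = \left(K + K\right) \left(K + 3\right) = 2 K \left(3 + K\right)$)
$- 4 Q{\left(4 \right)} 133 + 93 = - 4 \cdot 2 \cdot 4 \left(3 + 4\right) 133 + 93 = - 4 \cdot 2 \cdot 4 \cdot 7 \cdot 133 + 93 = \left(-4\right) 56 \cdot 133 + 93 = \left(-224\right) 133 + 93 = -29792 + 93 = -29699$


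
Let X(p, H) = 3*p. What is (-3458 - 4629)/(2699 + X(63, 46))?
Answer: -8087/2888 ≈ -2.8002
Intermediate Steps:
(-3458 - 4629)/(2699 + X(63, 46)) = (-3458 - 4629)/(2699 + 3*63) = -8087/(2699 + 189) = -8087/2888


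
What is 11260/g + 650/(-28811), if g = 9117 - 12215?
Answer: -163212780/44628239 ≈ -3.6572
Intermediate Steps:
g = -3098
11260/g + 650/(-28811) = 11260/(-3098) + 650/(-28811) = 11260*(-1/3098) + 650*(-1/28811) = -5630/1549 - 650/28811 = -163212780/44628239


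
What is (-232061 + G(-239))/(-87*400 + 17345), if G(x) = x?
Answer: 46460/3491 ≈ 13.309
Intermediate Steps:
(-232061 + G(-239))/(-87*400 + 17345) = (-232061 - 239)/(-87*400 + 17345) = -232300/(-34800 + 17345) = -232300/(-17455) = -232300*(-1/17455) = 46460/3491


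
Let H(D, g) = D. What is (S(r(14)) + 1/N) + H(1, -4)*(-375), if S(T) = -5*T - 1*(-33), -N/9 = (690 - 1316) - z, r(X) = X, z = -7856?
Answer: -26808841/65070 ≈ -412.00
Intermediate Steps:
N = -65070 (N = -9*((690 - 1316) - 1*(-7856)) = -9*(-626 + 7856) = -9*7230 = -65070)
S(T) = 33 - 5*T (S(T) = -5*T + 33 = 33 - 5*T)
(S(r(14)) + 1/N) + H(1, -4)*(-375) = ((33 - 5*14) + 1/(-65070)) + 1*(-375) = ((33 - 70) - 1/65070) - 375 = (-37 - 1/65070) - 375 = -2407591/65070 - 375 = -26808841/65070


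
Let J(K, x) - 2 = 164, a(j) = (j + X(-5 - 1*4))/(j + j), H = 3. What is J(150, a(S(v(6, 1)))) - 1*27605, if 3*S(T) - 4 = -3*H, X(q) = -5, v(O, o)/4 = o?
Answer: -27439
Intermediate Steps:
v(O, o) = 4*o
S(T) = -5/3 (S(T) = 4/3 + (-3*3)/3 = 4/3 + (⅓)*(-9) = 4/3 - 3 = -5/3)
a(j) = (-5 + j)/(2*j) (a(j) = (j - 5)/(j + j) = (-5 + j)/((2*j)) = (-5 + j)*(1/(2*j)) = (-5 + j)/(2*j))
J(K, x) = 166 (J(K, x) = 2 + 164 = 166)
J(150, a(S(v(6, 1)))) - 1*27605 = 166 - 1*27605 = 166 - 27605 = -27439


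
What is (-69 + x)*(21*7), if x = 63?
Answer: -882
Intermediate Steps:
(-69 + x)*(21*7) = (-69 + 63)*(21*7) = -6*147 = -882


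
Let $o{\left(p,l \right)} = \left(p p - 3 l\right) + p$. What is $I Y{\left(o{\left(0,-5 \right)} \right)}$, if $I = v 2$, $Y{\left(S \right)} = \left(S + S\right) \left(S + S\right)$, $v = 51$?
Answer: $91800$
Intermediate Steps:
$o{\left(p,l \right)} = p + p^{2} - 3 l$ ($o{\left(p,l \right)} = \left(p^{2} - 3 l\right) + p = p + p^{2} - 3 l$)
$Y{\left(S \right)} = 4 S^{2}$ ($Y{\left(S \right)} = 2 S 2 S = 4 S^{2}$)
$I = 102$ ($I = 51 \cdot 2 = 102$)
$I Y{\left(o{\left(0,-5 \right)} \right)} = 102 \cdot 4 \left(0 + 0^{2} - -15\right)^{2} = 102 \cdot 4 \left(0 + 0 + 15\right)^{2} = 102 \cdot 4 \cdot 15^{2} = 102 \cdot 4 \cdot 225 = 102 \cdot 900 = 91800$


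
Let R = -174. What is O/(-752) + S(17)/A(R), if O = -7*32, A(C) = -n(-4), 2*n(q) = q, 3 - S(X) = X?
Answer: -315/47 ≈ -6.7021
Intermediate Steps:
S(X) = 3 - X
n(q) = q/2
A(C) = 2 (A(C) = -(-4)/2 = -1*(-2) = 2)
O = -224
O/(-752) + S(17)/A(R) = -224/(-752) + (3 - 1*17)/2 = -224*(-1/752) + (3 - 17)*(½) = 14/47 - 14*½ = 14/47 - 7 = -315/47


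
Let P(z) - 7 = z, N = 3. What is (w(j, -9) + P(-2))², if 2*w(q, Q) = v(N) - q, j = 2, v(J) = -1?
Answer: 49/4 ≈ 12.250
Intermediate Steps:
P(z) = 7 + z
w(q, Q) = -½ - q/2 (w(q, Q) = (-1 - q)/2 = -½ - q/2)
(w(j, -9) + P(-2))² = ((-½ - ½*2) + (7 - 2))² = ((-½ - 1) + 5)² = (-3/2 + 5)² = (7/2)² = 49/4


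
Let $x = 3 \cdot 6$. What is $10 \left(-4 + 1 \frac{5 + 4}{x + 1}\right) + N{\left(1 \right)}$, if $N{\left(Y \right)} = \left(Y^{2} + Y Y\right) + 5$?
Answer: $- \frac{537}{19} \approx -28.263$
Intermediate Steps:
$N{\left(Y \right)} = 5 + 2 Y^{2}$ ($N{\left(Y \right)} = \left(Y^{2} + Y^{2}\right) + 5 = 2 Y^{2} + 5 = 5 + 2 Y^{2}$)
$x = 18$
$10 \left(-4 + 1 \frac{5 + 4}{x + 1}\right) + N{\left(1 \right)} = 10 \left(-4 + 1 \frac{5 + 4}{18 + 1}\right) + \left(5 + 2 \cdot 1^{2}\right) = 10 \left(-4 + 1 \cdot \frac{9}{19}\right) + \left(5 + 2 \cdot 1\right) = 10 \left(-4 + 1 \cdot 9 \cdot \frac{1}{19}\right) + \left(5 + 2\right) = 10 \left(-4 + 1 \cdot \frac{9}{19}\right) + 7 = 10 \left(-4 + \frac{9}{19}\right) + 7 = 10 \left(- \frac{67}{19}\right) + 7 = - \frac{670}{19} + 7 = - \frac{537}{19}$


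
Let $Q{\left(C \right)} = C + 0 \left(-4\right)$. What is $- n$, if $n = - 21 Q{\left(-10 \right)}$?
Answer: $-210$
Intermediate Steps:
$Q{\left(C \right)} = C$ ($Q{\left(C \right)} = C + 0 = C$)
$n = 210$ ($n = \left(-21\right) \left(-10\right) = 210$)
$- n = \left(-1\right) 210 = -210$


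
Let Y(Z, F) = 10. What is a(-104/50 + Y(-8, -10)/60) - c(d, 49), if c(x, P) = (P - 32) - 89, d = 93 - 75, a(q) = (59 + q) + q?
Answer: 9538/75 ≈ 127.17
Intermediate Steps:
a(q) = 59 + 2*q
d = 18
c(x, P) = -121 + P (c(x, P) = (-32 + P) - 89 = -121 + P)
a(-104/50 + Y(-8, -10)/60) - c(d, 49) = (59 + 2*(-104/50 + 10/60)) - (-121 + 49) = (59 + 2*(-104*1/50 + 10*(1/60))) - 1*(-72) = (59 + 2*(-52/25 + 1/6)) + 72 = (59 + 2*(-287/150)) + 72 = (59 - 287/75) + 72 = 4138/75 + 72 = 9538/75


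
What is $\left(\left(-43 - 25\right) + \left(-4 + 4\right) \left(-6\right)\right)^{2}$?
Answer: $4624$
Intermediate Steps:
$\left(\left(-43 - 25\right) + \left(-4 + 4\right) \left(-6\right)\right)^{2} = \left(-68 + 0 \left(-6\right)\right)^{2} = \left(-68 + 0\right)^{2} = \left(-68\right)^{2} = 4624$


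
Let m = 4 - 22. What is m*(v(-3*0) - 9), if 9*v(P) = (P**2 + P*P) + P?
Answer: 162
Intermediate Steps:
m = -18
v(P) = P/9 + 2*P**2/9 (v(P) = ((P**2 + P*P) + P)/9 = ((P**2 + P**2) + P)/9 = (2*P**2 + P)/9 = (P + 2*P**2)/9 = P/9 + 2*P**2/9)
m*(v(-3*0) - 9) = -18*((-3*0)*(1 + 2*(-3*0))/9 - 9) = -18*((1/9)*0*(1 + 2*0) - 9) = -18*((1/9)*0*(1 + 0) - 9) = -18*((1/9)*0*1 - 9) = -18*(0 - 9) = -18*(-9) = 162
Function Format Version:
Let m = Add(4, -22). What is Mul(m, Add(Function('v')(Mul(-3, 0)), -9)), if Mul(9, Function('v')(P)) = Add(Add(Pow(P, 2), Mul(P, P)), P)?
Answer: 162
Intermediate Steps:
m = -18
Function('v')(P) = Add(Mul(Rational(1, 9), P), Mul(Rational(2, 9), Pow(P, 2))) (Function('v')(P) = Mul(Rational(1, 9), Add(Add(Pow(P, 2), Mul(P, P)), P)) = Mul(Rational(1, 9), Add(Add(Pow(P, 2), Pow(P, 2)), P)) = Mul(Rational(1, 9), Add(Mul(2, Pow(P, 2)), P)) = Mul(Rational(1, 9), Add(P, Mul(2, Pow(P, 2)))) = Add(Mul(Rational(1, 9), P), Mul(Rational(2, 9), Pow(P, 2))))
Mul(m, Add(Function('v')(Mul(-3, 0)), -9)) = Mul(-18, Add(Mul(Rational(1, 9), Mul(-3, 0), Add(1, Mul(2, Mul(-3, 0)))), -9)) = Mul(-18, Add(Mul(Rational(1, 9), 0, Add(1, Mul(2, 0))), -9)) = Mul(-18, Add(Mul(Rational(1, 9), 0, Add(1, 0)), -9)) = Mul(-18, Add(Mul(Rational(1, 9), 0, 1), -9)) = Mul(-18, Add(0, -9)) = Mul(-18, -9) = 162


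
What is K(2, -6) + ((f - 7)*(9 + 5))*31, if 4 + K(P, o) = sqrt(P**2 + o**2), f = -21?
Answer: -12156 + 2*sqrt(10) ≈ -12150.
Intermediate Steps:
K(P, o) = -4 + sqrt(P**2 + o**2)
K(2, -6) + ((f - 7)*(9 + 5))*31 = (-4 + sqrt(2**2 + (-6)**2)) + ((-21 - 7)*(9 + 5))*31 = (-4 + sqrt(4 + 36)) - 28*14*31 = (-4 + sqrt(40)) - 392*31 = (-4 + 2*sqrt(10)) - 12152 = -12156 + 2*sqrt(10)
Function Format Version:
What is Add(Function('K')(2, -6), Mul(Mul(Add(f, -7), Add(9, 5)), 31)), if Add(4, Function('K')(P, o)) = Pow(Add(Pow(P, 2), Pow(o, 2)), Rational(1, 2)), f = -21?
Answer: Add(-12156, Mul(2, Pow(10, Rational(1, 2)))) ≈ -12150.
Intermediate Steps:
Function('K')(P, o) = Add(-4, Pow(Add(Pow(P, 2), Pow(o, 2)), Rational(1, 2)))
Add(Function('K')(2, -6), Mul(Mul(Add(f, -7), Add(9, 5)), 31)) = Add(Add(-4, Pow(Add(Pow(2, 2), Pow(-6, 2)), Rational(1, 2))), Mul(Mul(Add(-21, -7), Add(9, 5)), 31)) = Add(Add(-4, Pow(Add(4, 36), Rational(1, 2))), Mul(Mul(-28, 14), 31)) = Add(Add(-4, Pow(40, Rational(1, 2))), Mul(-392, 31)) = Add(Add(-4, Mul(2, Pow(10, Rational(1, 2)))), -12152) = Add(-12156, Mul(2, Pow(10, Rational(1, 2))))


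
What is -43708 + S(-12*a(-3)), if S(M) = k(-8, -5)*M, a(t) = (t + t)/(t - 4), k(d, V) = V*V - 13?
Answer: -306820/7 ≈ -43831.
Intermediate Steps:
k(d, V) = -13 + V**2 (k(d, V) = V**2 - 13 = -13 + V**2)
a(t) = 2*t/(-4 + t) (a(t) = (2*t)/(-4 + t) = 2*t/(-4 + t))
S(M) = 12*M (S(M) = (-13 + (-5)**2)*M = (-13 + 25)*M = 12*M)
-43708 + S(-12*a(-3)) = -43708 + 12*(-24*(-3)/(-4 - 3)) = -43708 + 12*(-24*(-3)/(-7)) = -43708 + 12*(-24*(-3)*(-1)/7) = -43708 + 12*(-12*6/7) = -43708 + 12*(-72/7) = -43708 - 864/7 = -306820/7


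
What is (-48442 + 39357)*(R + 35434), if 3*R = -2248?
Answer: -945330590/3 ≈ -3.1511e+8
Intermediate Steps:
R = -2248/3 (R = (⅓)*(-2248) = -2248/3 ≈ -749.33)
(-48442 + 39357)*(R + 35434) = (-48442 + 39357)*(-2248/3 + 35434) = -9085*104054/3 = -945330590/3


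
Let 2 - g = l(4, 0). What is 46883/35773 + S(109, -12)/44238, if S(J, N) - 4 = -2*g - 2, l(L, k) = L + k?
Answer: 345704132/263754329 ≈ 1.3107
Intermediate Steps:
g = -2 (g = 2 - (4 + 0) = 2 - 1*4 = 2 - 4 = -2)
S(J, N) = 6 (S(J, N) = 4 + (-2*(-2) - 2) = 4 + (4 - 2) = 4 + 2 = 6)
46883/35773 + S(109, -12)/44238 = 46883/35773 + 6/44238 = 46883*(1/35773) + 6*(1/44238) = 46883/35773 + 1/7373 = 345704132/263754329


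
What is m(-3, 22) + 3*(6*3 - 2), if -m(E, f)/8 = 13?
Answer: -56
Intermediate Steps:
m(E, f) = -104 (m(E, f) = -8*13 = -104)
m(-3, 22) + 3*(6*3 - 2) = -104 + 3*(6*3 - 2) = -104 + 3*(18 - 2) = -104 + 3*16 = -104 + 48 = -56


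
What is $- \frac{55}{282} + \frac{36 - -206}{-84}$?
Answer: $- \frac{1012}{329} \approx -3.076$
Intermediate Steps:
$- \frac{55}{282} + \frac{36 - -206}{-84} = \left(-55\right) \frac{1}{282} + \left(36 + 206\right) \left(- \frac{1}{84}\right) = - \frac{55}{282} + 242 \left(- \frac{1}{84}\right) = - \frac{55}{282} - \frac{121}{42} = - \frac{1012}{329}$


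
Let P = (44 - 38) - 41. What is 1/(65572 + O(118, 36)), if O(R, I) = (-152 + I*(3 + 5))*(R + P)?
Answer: 1/76860 ≈ 1.3011e-5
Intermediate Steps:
P = -35 (P = 6 - 41 = -35)
O(R, I) = (-152 + 8*I)*(-35 + R) (O(R, I) = (-152 + I*(3 + 5))*(R - 35) = (-152 + I*8)*(-35 + R) = (-152 + 8*I)*(-35 + R))
1/(65572 + O(118, 36)) = 1/(65572 + (5320 - 280*36 - 152*118 + 8*36*118)) = 1/(65572 + (5320 - 10080 - 17936 + 33984)) = 1/(65572 + 11288) = 1/76860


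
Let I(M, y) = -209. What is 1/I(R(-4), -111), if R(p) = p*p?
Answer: -1/209 ≈ -0.0047847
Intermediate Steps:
R(p) = p²
1/I(R(-4), -111) = 1/(-209) = -1/209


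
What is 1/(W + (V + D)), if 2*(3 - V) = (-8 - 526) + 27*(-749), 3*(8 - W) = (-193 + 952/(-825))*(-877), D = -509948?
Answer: -4950/2753765033 ≈ -1.7975e-6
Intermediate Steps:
W = -140455429/2475 (W = 8 - (-193 + 952/(-825))*(-877)/3 = 8 - (-193 + 952*(-1/825))*(-877)/3 = 8 - (-193 - 952/825)*(-877)/3 = 8 - (-160177)*(-877)/2475 = 8 - ⅓*140475229/825 = 8 - 140475229/2475 = -140455429/2475 ≈ -56750.)
V = 20763/2 (V = 3 - ((-8 - 526) + 27*(-749))/2 = 3 - (-534 - 20223)/2 = 3 - ½*(-20757) = 3 + 20757/2 = 20763/2 ≈ 10382.)
1/(W + (V + D)) = 1/(-140455429/2475 + (20763/2 - 509948)) = 1/(-140455429/2475 - 999133/2) = 1/(-2753765033/4950) = -4950/2753765033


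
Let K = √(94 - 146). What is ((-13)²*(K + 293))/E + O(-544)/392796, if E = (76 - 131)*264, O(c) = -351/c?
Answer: -48985361893/14364113280 - 169*I*√13/7260 ≈ -3.4103 - 0.083931*I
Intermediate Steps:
K = 2*I*√13 (K = √(-52) = 2*I*√13 ≈ 7.2111*I)
E = -14520 (E = -55*264 = -14520)
((-13)²*(K + 293))/E + O(-544)/392796 = ((-13)²*(2*I*√13 + 293))/(-14520) - 351/(-544)/392796 = (169*(293 + 2*I*√13))*(-1/14520) - 351*(-1/544)*(1/392796) = (49517 + 338*I*√13)*(-1/14520) + (351/544)*(1/392796) = (-49517/14520 - 169*I*√13/7260) + 13/7914112 = -48985361893/14364113280 - 169*I*√13/7260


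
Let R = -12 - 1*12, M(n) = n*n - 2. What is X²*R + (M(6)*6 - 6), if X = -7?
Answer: -978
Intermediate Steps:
M(n) = -2 + n² (M(n) = n² - 2 = -2 + n²)
R = -24 (R = -12 - 12 = -24)
X²*R + (M(6)*6 - 6) = (-7)²*(-24) + ((-2 + 6²)*6 - 6) = 49*(-24) + ((-2 + 36)*6 - 6) = -1176 + (34*6 - 6) = -1176 + (204 - 6) = -1176 + 198 = -978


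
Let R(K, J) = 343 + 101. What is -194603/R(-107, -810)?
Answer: -194603/444 ≈ -438.29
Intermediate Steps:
R(K, J) = 444
-194603/R(-107, -810) = -194603/444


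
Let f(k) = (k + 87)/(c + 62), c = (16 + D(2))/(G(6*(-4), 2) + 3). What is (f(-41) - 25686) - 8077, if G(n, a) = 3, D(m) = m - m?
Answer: -3274942/97 ≈ -33762.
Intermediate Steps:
D(m) = 0
c = 8/3 (c = (16 + 0)/(3 + 3) = 16/6 = 16*(⅙) = 8/3 ≈ 2.6667)
f(k) = 261/194 + 3*k/194 (f(k) = (k + 87)/(8/3 + 62) = (87 + k)/(194/3) = (87 + k)*(3/194) = 261/194 + 3*k/194)
(f(-41) - 25686) - 8077 = ((261/194 + (3/194)*(-41)) - 25686) - 8077 = ((261/194 - 123/194) - 25686) - 8077 = (69/97 - 25686) - 8077 = -2491473/97 - 8077 = -3274942/97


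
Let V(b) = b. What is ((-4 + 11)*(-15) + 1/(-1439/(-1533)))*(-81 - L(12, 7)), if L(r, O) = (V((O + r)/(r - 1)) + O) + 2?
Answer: 150908058/15829 ≈ 9533.6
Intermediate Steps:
L(r, O) = 2 + O + (O + r)/(-1 + r) (L(r, O) = ((O + r)/(r - 1) + O) + 2 = ((O + r)/(-1 + r) + O) + 2 = (O + (O + r)/(-1 + r)) + 2 = 2 + O + (O + r)/(-1 + r))
((-4 + 11)*(-15) + 1/(-1439/(-1533)))*(-81 - L(12, 7)) = ((-4 + 11)*(-15) + 1/(-1439/(-1533)))*(-81 - (-2 + 3*12 + 7*12)/(-1 + 12)) = (7*(-15) + 1/(-1439*(-1/1533)))*(-81 - (-2 + 36 + 84)/11) = (-105 + 1/(1439/1533))*(-81 - 118/11) = (-105 + 1533/1439)*(-81 - 1*118/11) = -149562*(-81 - 118/11)/1439 = -149562/1439*(-1009/11) = 150908058/15829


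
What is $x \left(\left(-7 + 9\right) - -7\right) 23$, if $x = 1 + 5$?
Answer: $1242$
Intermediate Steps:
$x = 6$
$x \left(\left(-7 + 9\right) - -7\right) 23 = 6 \left(\left(-7 + 9\right) - -7\right) 23 = 6 \left(2 + 7\right) 23 = 6 \cdot 9 \cdot 23 = 54 \cdot 23 = 1242$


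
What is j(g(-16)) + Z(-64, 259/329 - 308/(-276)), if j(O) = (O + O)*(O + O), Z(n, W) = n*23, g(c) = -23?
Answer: 644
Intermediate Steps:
Z(n, W) = 23*n
j(O) = 4*O² (j(O) = (2*O)*(2*O) = 4*O²)
j(g(-16)) + Z(-64, 259/329 - 308/(-276)) = 4*(-23)² + 23*(-64) = 4*529 - 1472 = 2116 - 1472 = 644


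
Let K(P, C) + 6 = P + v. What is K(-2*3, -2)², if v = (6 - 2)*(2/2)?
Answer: 64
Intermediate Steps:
v = 4 (v = 4*(2*(½)) = 4*1 = 4)
K(P, C) = -2 + P (K(P, C) = -6 + (P + 4) = -6 + (4 + P) = -2 + P)
K(-2*3, -2)² = (-2 - 2*3)² = (-2 - 6)² = (-8)² = 64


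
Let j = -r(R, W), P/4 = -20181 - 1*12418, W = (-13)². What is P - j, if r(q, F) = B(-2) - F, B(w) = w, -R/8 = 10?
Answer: -130567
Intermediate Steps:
W = 169
R = -80 (R = -8*10 = -80)
r(q, F) = -2 - F
P = -130396 (P = 4*(-20181 - 1*12418) = 4*(-20181 - 12418) = 4*(-32599) = -130396)
j = 171 (j = -(-2 - 1*169) = -(-2 - 169) = -1*(-171) = 171)
P - j = -130396 - 1*171 = -130396 - 171 = -130567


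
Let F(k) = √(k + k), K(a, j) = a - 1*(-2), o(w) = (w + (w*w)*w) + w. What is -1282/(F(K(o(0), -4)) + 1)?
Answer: -1282/3 ≈ -427.33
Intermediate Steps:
o(w) = w³ + 2*w (o(w) = (w + w²*w) + w = (w + w³) + w = w³ + 2*w)
K(a, j) = 2 + a (K(a, j) = a + 2 = 2 + a)
F(k) = √2*√k (F(k) = √(2*k) = √2*√k)
-1282/(F(K(o(0), -4)) + 1) = -1282/(√2*√(2 + 0*(2 + 0²)) + 1) = -1282/(√2*√(2 + 0*(2 + 0)) + 1) = -1282/(√2*√(2 + 0*2) + 1) = -1282/(√2*√(2 + 0) + 1) = -1282/(√2*√2 + 1) = -1282/(2 + 1) = -1282/3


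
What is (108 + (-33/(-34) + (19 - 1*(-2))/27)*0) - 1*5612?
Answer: -5504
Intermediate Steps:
(108 + (-33/(-34) + (19 - 1*(-2))/27)*0) - 1*5612 = (108 + (-33*(-1/34) + (19 + 2)*(1/27))*0) - 5612 = (108 + (33/34 + 21*(1/27))*0) - 5612 = (108 + (33/34 + 7/9)*0) - 5612 = (108 + (535/306)*0) - 5612 = (108 + 0) - 5612 = 108 - 5612 = -5504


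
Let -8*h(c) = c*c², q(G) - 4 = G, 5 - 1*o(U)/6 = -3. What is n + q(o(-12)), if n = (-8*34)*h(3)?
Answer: 970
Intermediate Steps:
o(U) = 48 (o(U) = 30 - 6*(-3) = 30 + 18 = 48)
q(G) = 4 + G
h(c) = -c³/8 (h(c) = -c*c²/8 = -c³/8)
n = 918 (n = (-8*34)*(-⅛*3³) = -(-34)*27 = -272*(-27/8) = 918)
n + q(o(-12)) = 918 + (4 + 48) = 918 + 52 = 970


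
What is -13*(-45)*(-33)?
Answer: -19305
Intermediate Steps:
-13*(-45)*(-33) = 585*(-33) = -19305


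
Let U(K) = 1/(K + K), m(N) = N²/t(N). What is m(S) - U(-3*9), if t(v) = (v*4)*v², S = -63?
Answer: 11/756 ≈ 0.014550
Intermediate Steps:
t(v) = 4*v³ (t(v) = (4*v)*v² = 4*v³)
m(N) = 1/(4*N) (m(N) = N²/((4*N³)) = N²*(1/(4*N³)) = 1/(4*N))
U(K) = 1/(2*K)
m(S) - U(-3*9) = (¼)/(-63) - 1/(2*((-3*9))) = (¼)*(-1/63) - 1/(2*(-27)) = -1/252 - (-1)/(2*27) = -1/252 - 1*(-1/54) = -1/252 + 1/54 = 11/756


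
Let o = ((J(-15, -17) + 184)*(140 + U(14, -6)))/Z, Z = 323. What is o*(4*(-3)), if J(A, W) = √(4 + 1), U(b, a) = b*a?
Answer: -123648/323 - 672*√5/323 ≈ -387.46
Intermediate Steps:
U(b, a) = a*b
J(A, W) = √5
o = 10304/323 + 56*√5/323 (o = ((√5 + 184)*(140 - 6*14))/323 = ((184 + √5)*(140 - 84))*(1/323) = ((184 + √5)*56)*(1/323) = (10304 + 56*√5)*(1/323) = 10304/323 + 56*√5/323 ≈ 32.289)
o*(4*(-3)) = (10304/323 + 56*√5/323)*(4*(-3)) = (10304/323 + 56*√5/323)*(-12) = -123648/323 - 672*√5/323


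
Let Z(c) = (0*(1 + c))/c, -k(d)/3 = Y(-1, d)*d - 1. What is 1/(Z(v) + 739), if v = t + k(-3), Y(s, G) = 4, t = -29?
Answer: 1/739 ≈ 0.0013532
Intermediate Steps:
k(d) = 3 - 12*d (k(d) = -3*(4*d - 1) = -3*(-1 + 4*d) = 3 - 12*d)
v = 10 (v = -29 + (3 - 12*(-3)) = -29 + (3 + 36) = -29 + 39 = 10)
Z(c) = 0 (Z(c) = 0/c = 0)
1/(Z(v) + 739) = 1/(0 + 739) = 1/739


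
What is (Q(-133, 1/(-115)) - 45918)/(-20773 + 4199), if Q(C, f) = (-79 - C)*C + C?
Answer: 53233/16574 ≈ 3.2118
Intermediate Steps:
Q(C, f) = C + C*(-79 - C) (Q(C, f) = C*(-79 - C) + C = C + C*(-79 - C))
(Q(-133, 1/(-115)) - 45918)/(-20773 + 4199) = (-1*(-133)*(78 - 133) - 45918)/(-20773 + 4199) = (-1*(-133)*(-55) - 45918)/(-16574) = (-7315 - 45918)*(-1/16574) = -53233*(-1/16574) = 53233/16574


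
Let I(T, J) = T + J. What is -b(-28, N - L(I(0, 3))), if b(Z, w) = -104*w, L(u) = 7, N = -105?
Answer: -11648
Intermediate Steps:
I(T, J) = J + T
-b(-28, N - L(I(0, 3))) = -(-104)*(-105 - 1*7) = -(-104)*(-105 - 7) = -(-104)*(-112) = -1*11648 = -11648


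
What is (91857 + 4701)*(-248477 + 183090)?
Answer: -6313637946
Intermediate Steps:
(91857 + 4701)*(-248477 + 183090) = 96558*(-65387) = -6313637946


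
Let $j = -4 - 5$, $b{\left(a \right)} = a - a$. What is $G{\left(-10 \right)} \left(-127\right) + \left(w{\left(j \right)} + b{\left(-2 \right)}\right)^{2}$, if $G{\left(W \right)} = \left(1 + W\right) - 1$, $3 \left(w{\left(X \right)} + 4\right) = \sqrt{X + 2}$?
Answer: $\frac{11567}{9} - \frac{8 i \sqrt{7}}{3} \approx 1285.2 - 7.0553 i$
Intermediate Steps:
$b{\left(a \right)} = 0$
$j = -9$
$w{\left(X \right)} = -4 + \frac{\sqrt{2 + X}}{3}$ ($w{\left(X \right)} = -4 + \frac{\sqrt{X + 2}}{3} = -4 + \frac{\sqrt{2 + X}}{3}$)
$G{\left(W \right)} = W$
$G{\left(-10 \right)} \left(-127\right) + \left(w{\left(j \right)} + b{\left(-2 \right)}\right)^{2} = \left(-10\right) \left(-127\right) + \left(\left(-4 + \frac{\sqrt{2 - 9}}{3}\right) + 0\right)^{2} = 1270 + \left(\left(-4 + \frac{\sqrt{-7}}{3}\right) + 0\right)^{2} = 1270 + \left(\left(-4 + \frac{i \sqrt{7}}{3}\right) + 0\right)^{2} = 1270 + \left(-4 + \frac{i \sqrt{7}}{3}\right)^{2}$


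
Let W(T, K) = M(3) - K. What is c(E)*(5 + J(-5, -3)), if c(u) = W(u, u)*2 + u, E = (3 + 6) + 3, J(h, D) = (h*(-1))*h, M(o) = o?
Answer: 120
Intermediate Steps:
J(h, D) = -h² (J(h, D) = (-h)*h = -h²)
E = 12 (E = 9 + 3 = 12)
W(T, K) = 3 - K
c(u) = 6 - u (c(u) = (3 - u)*2 + u = (6 - 2*u) + u = 6 - u)
c(E)*(5 + J(-5, -3)) = (6 - 1*12)*(5 - 1*(-5)²) = (6 - 12)*(5 - 1*25) = -6*(5 - 25) = -6*(-20) = 120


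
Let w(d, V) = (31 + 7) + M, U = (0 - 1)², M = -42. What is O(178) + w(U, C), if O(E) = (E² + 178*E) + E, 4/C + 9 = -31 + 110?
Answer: 63542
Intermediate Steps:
C = 2/35 (C = 4/(-9 + (-31 + 110)) = 4/(-9 + 79) = 4/70 = 4*(1/70) = 2/35 ≈ 0.057143)
U = 1 (U = (-1)² = 1)
O(E) = E² + 179*E
w(d, V) = -4 (w(d, V) = (31 + 7) - 42 = 38 - 42 = -4)
O(178) + w(U, C) = 178*(179 + 178) - 4 = 178*357 - 4 = 63546 - 4 = 63542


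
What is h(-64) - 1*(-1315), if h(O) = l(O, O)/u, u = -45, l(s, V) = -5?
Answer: 11836/9 ≈ 1315.1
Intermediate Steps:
h(O) = ⅑ (h(O) = -5/(-45) = -5*(-1/45) = ⅑)
h(-64) - 1*(-1315) = ⅑ - 1*(-1315) = ⅑ + 1315 = 11836/9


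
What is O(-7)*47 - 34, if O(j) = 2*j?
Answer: -692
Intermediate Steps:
O(-7)*47 - 34 = (2*(-7))*47 - 34 = -14*47 - 34 = -658 - 34 = -692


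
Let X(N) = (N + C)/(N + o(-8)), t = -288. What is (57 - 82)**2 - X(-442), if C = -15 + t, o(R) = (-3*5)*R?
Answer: 200505/322 ≈ 622.69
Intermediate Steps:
o(R) = -15*R
C = -303 (C = -15 - 288 = -303)
X(N) = (-303 + N)/(120 + N) (X(N) = (N - 303)/(N - 15*(-8)) = (-303 + N)/(N + 120) = (-303 + N)/(120 + N))
(57 - 82)**2 - X(-442) = (57 - 82)**2 - (-303 - 442)/(120 - 442) = (-25)**2 - (-745)/(-322) = 625 - (-1)*(-745)/322 = 625 - 1*745/322 = 625 - 745/322 = 200505/322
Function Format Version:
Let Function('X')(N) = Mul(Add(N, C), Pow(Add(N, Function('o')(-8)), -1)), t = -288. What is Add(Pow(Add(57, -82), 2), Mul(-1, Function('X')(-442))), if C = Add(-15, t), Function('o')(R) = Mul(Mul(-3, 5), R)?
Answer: Rational(200505, 322) ≈ 622.69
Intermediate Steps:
Function('o')(R) = Mul(-15, R)
C = -303 (C = Add(-15, -288) = -303)
Function('X')(N) = Mul(Pow(Add(120, N), -1), Add(-303, N)) (Function('X')(N) = Mul(Add(N, -303), Pow(Add(N, Mul(-15, -8)), -1)) = Mul(Add(-303, N), Pow(Add(N, 120), -1)) = Mul(Add(-303, N), Pow(Add(120, N), -1)) = Mul(Pow(Add(120, N), -1), Add(-303, N)))
Add(Pow(Add(57, -82), 2), Mul(-1, Function('X')(-442))) = Add(Pow(Add(57, -82), 2), Mul(-1, Mul(Pow(Add(120, -442), -1), Add(-303, -442)))) = Add(Pow(-25, 2), Mul(-1, Mul(Pow(-322, -1), -745))) = Add(625, Mul(-1, Mul(Rational(-1, 322), -745))) = Add(625, Mul(-1, Rational(745, 322))) = Add(625, Rational(-745, 322)) = Rational(200505, 322)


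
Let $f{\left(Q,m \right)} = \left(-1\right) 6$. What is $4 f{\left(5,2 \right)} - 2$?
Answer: $-26$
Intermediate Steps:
$f{\left(Q,m \right)} = -6$
$4 f{\left(5,2 \right)} - 2 = 4 \left(-6\right) - 2 = -24 - 2 = -26$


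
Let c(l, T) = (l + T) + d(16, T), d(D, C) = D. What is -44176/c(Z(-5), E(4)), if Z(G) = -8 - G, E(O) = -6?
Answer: -44176/7 ≈ -6310.9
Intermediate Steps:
c(l, T) = 16 + T + l (c(l, T) = (l + T) + 16 = (T + l) + 16 = 16 + T + l)
-44176/c(Z(-5), E(4)) = -44176/(16 - 6 + (-8 - 1*(-5))) = -44176/(16 - 6 + (-8 + 5)) = -44176/(16 - 6 - 3) = -44176/7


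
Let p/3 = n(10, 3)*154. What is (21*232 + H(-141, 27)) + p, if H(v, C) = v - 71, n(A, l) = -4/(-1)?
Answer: 6508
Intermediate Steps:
n(A, l) = 4 (n(A, l) = -4*(-1) = 4)
H(v, C) = -71 + v
p = 1848 (p = 3*(4*154) = 3*616 = 1848)
(21*232 + H(-141, 27)) + p = (21*232 + (-71 - 141)) + 1848 = (4872 - 212) + 1848 = 4660 + 1848 = 6508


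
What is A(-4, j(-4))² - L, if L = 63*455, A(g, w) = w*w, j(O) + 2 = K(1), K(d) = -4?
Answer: -27369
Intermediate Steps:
j(O) = -6 (j(O) = -2 - 4 = -6)
A(g, w) = w²
L = 28665
A(-4, j(-4))² - L = ((-6)²)² - 1*28665 = 36² - 28665 = 1296 - 28665 = -27369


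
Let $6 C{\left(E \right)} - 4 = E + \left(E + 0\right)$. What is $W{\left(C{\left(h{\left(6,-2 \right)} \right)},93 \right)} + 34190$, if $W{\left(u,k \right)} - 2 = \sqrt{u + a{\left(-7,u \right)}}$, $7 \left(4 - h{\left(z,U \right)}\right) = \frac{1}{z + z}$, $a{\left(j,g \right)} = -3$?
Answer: $34192 + \frac{i \sqrt{1771}}{42} \approx 34192.0 + 1.002 i$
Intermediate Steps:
$h{\left(z,U \right)} = 4 - \frac{1}{14 z}$ ($h{\left(z,U \right)} = 4 - \frac{1}{7 \left(z + z\right)} = 4 - \frac{1}{7 \cdot 2 z} = 4 - \frac{\frac{1}{2} \frac{1}{z}}{7} = 4 - \frac{1}{14 z}$)
$C{\left(E \right)} = \frac{2}{3} + \frac{E}{3}$ ($C{\left(E \right)} = \frac{2}{3} + \frac{E + \left(E + 0\right)}{6} = \frac{2}{3} + \frac{E + E}{6} = \frac{2}{3} + \frac{2 E}{6} = \frac{2}{3} + \frac{E}{3}$)
$W{\left(u,k \right)} = 2 + \sqrt{-3 + u}$ ($W{\left(u,k \right)} = 2 + \sqrt{u - 3} = 2 + \sqrt{-3 + u}$)
$W{\left(C{\left(h{\left(6,-2 \right)} \right)},93 \right)} + 34190 = \left(2 + \sqrt{-3 + \left(\frac{2}{3} + \frac{4 - \frac{1}{14 \cdot 6}}{3}\right)}\right) + 34190 = \left(2 + \sqrt{-3 + \left(\frac{2}{3} + \frac{4 - \frac{1}{84}}{3}\right)}\right) + 34190 = \left(2 + \sqrt{-3 + \left(\frac{2}{3} + \frac{1}{3} \cdot \frac{335}{84}\right)}\right) + 34190 = \left(2 + \sqrt{-3 + \left(\frac{2}{3} + \frac{335}{252}\right)}\right) + 34190 = \left(2 + \sqrt{-3 + \frac{503}{252}}\right) + 34190 = \left(2 + \sqrt{- \frac{253}{252}}\right) + 34190 = \left(2 + \frac{i \sqrt{1771}}{42}\right) + 34190 = 34192 + \frac{i \sqrt{1771}}{42}$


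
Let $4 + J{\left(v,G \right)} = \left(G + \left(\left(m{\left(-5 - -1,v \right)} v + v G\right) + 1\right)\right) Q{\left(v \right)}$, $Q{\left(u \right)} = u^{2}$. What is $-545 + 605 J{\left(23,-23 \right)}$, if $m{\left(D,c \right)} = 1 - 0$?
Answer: $-168986725$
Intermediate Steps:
$m{\left(D,c \right)} = 1$ ($m{\left(D,c \right)} = 1 + 0 = 1$)
$J{\left(v,G \right)} = -4 + v^{2} \left(1 + G + v + G v\right)$ ($J{\left(v,G \right)} = -4 + \left(G + \left(\left(1 v + v G\right) + 1\right)\right) v^{2} = -4 + \left(G + \left(\left(v + G v\right) + 1\right)\right) v^{2} = -4 + \left(G + \left(1 + v + G v\right)\right) v^{2} = -4 + \left(1 + G + v + G v\right) v^{2} = -4 + v^{2} \left(1 + G + v + G v\right)$)
$-545 + 605 J{\left(23,-23 \right)} = -545 + 605 \left(-4 + 23^{2} + 23^{3} - 23 \cdot 23^{2} - 23 \cdot 23^{3}\right) = -545 + 605 \left(-4 + 529 + 12167 - 12167 - 279841\right) = -545 + 605 \left(-279316\right) = -545 - 168986180 = -168986725$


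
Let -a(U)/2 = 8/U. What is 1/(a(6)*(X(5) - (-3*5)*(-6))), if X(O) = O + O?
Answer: 3/640 ≈ 0.0046875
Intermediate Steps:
X(O) = 2*O
a(U) = -16/U
1/(a(6)*(X(5) - (-3*5)*(-6))) = 1/((-16/6)*(2*5 - (-3*5)*(-6))) = 1/((-16*1/6)*(10 - (-15)*(-6))) = 1/(-8*(10 - 1*90)/3) = 1/(-8*(10 - 90)/3) = 1/(-8/3*(-80)) = 1/(640/3) = 3/640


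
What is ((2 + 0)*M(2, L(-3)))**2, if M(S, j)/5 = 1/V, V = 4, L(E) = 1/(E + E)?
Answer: 25/4 ≈ 6.2500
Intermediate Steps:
L(E) = 1/(2*E)
M(S, j) = 5/4
((2 + 0)*M(2, L(-3)))**2 = ((2 + 0)*(5/4))**2 = (2*(5/4))**2 = (5/2)**2 = 25/4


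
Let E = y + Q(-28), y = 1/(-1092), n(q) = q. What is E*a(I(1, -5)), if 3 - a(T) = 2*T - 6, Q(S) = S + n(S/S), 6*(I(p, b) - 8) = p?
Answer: 324335/1638 ≈ 198.01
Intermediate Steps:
I(p, b) = 8 + p/6
Q(S) = 1 + S (Q(S) = S + S/S = S + 1 = 1 + S)
y = -1/1092 ≈ -0.00091575
a(T) = 9 - 2*T (a(T) = 3 - (2*T - 6) = 3 - (-6 + 2*T) = 3 + (6 - 2*T) = 9 - 2*T)
E = -29485/1092 (E = -1/1092 + (1 - 28) = -1/1092 - 27 = -29485/1092 ≈ -27.001)
E*a(I(1, -5)) = -29485*(9 - 2*(8 + (1/6)*1))/1092 = -29485*(9 - 2*(8 + 1/6))/1092 = -29485*(9 - 2*49/6)/1092 = -29485*(9 - 49/3)/1092 = -29485/1092*(-22/3) = 324335/1638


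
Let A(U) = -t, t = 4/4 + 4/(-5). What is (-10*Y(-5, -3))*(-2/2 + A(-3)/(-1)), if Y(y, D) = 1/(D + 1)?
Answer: -4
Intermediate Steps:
t = ⅕ (t = 4*(¼) + 4*(-⅕) = 1 - ⅘ = ⅕ ≈ 0.20000)
Y(y, D) = 1/(1 + D)
A(U) = -⅕ (A(U) = -1*⅕ = -⅕)
(-10*Y(-5, -3))*(-2/2 + A(-3)/(-1)) = (-10/(1 - 3))*(-2/2 - ⅕/(-1)) = (-10/(-2))*(-2*½ - ⅕*(-1)) = (-10*(-½))*(-1 + ⅕) = 5*(-⅘) = -4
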